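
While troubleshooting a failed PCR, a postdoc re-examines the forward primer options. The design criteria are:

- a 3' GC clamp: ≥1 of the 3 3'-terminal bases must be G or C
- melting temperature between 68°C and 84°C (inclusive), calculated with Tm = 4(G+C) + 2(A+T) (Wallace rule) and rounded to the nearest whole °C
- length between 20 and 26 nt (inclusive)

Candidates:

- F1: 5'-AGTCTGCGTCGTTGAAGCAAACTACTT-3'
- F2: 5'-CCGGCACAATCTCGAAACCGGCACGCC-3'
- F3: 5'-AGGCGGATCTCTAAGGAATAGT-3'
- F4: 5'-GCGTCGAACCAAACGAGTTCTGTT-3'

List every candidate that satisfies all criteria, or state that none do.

F1 (27 nt, A=7 T=8 G=6 C=6): 3' end CTT has 1 G/C ✓; Tm = 2·15 + 4·12 = 78°C ✓; length 27, outside 20–26 ✗ — fails.
F2 (27 nt, A=7 T=2 G=6 C=12): 3' end GCC has 3 G/C ✓; Tm = 2·9 + 4·18 = 90°C, outside 68–84°C ✗; length 27, outside 20–26 ✗ — fails.
F3 (22 nt, A=7 T=5 G=7 C=3): 3' end AGT has 1 G/C ✓; Tm = 2·12 + 4·10 = 64°C, outside 68–84°C ✗; length 22 ✓ — fails.
F4 (24 nt, A=6 T=6 G=6 C=6): 3' end GTT has 1 G/C ✓; Tm = 2·12 + 4·12 = 72°C ✓; length 24 ✓ — passes.

F4 only.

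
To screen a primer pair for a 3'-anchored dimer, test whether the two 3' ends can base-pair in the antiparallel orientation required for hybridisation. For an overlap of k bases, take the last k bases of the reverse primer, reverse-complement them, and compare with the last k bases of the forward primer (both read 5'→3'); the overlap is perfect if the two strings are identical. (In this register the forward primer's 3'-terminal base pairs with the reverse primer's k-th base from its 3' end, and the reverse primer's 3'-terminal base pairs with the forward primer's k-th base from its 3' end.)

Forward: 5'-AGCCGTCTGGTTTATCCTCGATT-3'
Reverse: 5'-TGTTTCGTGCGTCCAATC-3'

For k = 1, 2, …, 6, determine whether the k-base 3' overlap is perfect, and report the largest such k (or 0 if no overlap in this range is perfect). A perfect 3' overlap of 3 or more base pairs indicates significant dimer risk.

Last 6 bases (5'→3') — forward …TCGATT, reverse …CCAATC.
Reverse complement of the reverse primer's last 6 bases: GATTGG; its first k bases are the reverse complement of the reverse primer's last k bases, so a perfect k-base overlap needs the forward primer's last k bases to equal them.
Comparing (forward last k vs required): k=1: T vs G ✗; k=2: TT vs GA ✗; k=3: ATT vs GAT ✗; k=4: GATT vs GATT ✓; k=5: CGATT vs GATTG ✗; k=6: TCGATT vs GATTGG ✗.
Only k = 4 is perfect, so the longest perfect 3' overlap is 4.

Longest perfect overlap: 4 complementary base pairs; significant dimer risk (threshold 3).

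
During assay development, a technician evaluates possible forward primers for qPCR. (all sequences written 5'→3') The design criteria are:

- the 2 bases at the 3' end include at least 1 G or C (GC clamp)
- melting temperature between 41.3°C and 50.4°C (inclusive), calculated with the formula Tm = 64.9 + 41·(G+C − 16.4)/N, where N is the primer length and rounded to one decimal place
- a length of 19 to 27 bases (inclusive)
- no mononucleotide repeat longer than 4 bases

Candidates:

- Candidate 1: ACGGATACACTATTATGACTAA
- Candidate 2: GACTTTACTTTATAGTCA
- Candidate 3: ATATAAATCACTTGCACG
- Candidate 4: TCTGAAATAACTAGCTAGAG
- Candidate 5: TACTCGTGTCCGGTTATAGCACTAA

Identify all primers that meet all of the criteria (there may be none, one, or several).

Candidate 1 (22 nt, A=9 T=6 G=3 C=4): 3' end AA has 0 G/C, need ≥1 ✗; Tm = 64.9 + 41·(7 − 16.4)/22 = 47.4°C ✓; length 22 ✓; longest run = 2 ✓ — fails.
Candidate 2 (18 nt, A=5 T=8 G=2 C=3): 3' end CA has 1 G/C ✓; Tm = 64.9 + 41·(5 − 16.4)/18 = 38.9°C, outside 41.3–50.4°C ✗; length 18, outside 19–27 ✗; longest run = 3 ✓ — fails.
Candidate 3 (18 nt, A=7 T=5 G=2 C=4): 3' end CG has 2 G/C ✓; Tm = 64.9 + 41·(6 − 16.4)/18 = 41.2°C, outside 41.3–50.4°C ✗; length 18, outside 19–27 ✗; longest run = 3 ✓ — fails.
Candidate 4 (20 nt, A=8 T=5 G=4 C=3): 3' end AG has 1 G/C ✓; Tm = 64.9 + 41·(7 − 16.4)/20 = 45.6°C ✓; length 20 ✓; longest run = 3 ✓ — passes.
Candidate 5 (25 nt, A=6 T=8 G=5 C=6): 3' end AA has 0 G/C, need ≥1 ✗; Tm = 64.9 + 41·(11 − 16.4)/25 = 56.0°C, outside 41.3–50.4°C ✗; length 25 ✓; longest run = 2 ✓ — fails.

Candidate 4 only.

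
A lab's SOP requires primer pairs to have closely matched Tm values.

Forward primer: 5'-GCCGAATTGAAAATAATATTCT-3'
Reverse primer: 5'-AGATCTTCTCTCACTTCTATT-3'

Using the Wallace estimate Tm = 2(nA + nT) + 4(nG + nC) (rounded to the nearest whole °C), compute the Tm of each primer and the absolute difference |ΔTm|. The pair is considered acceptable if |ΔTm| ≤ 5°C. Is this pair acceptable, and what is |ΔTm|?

|ΔTm| = 0°C; the pair is acceptable.

Forward: A=9 T=7 G=3 C=3 → Tm = 2·16 + 4·6 = 56°C.
Reverse: A=4 T=10 G=1 C=6 → Tm = 2·14 + 4·7 = 56°C.
|ΔTm| = |56 − 56| = 0°C, ≤ 5°C.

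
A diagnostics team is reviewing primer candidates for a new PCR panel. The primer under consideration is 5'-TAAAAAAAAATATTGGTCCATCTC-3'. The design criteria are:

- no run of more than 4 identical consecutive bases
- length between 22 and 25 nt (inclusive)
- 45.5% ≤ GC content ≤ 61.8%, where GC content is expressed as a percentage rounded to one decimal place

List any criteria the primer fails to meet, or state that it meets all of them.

Base counts: A=11, T=7, G=2, C=4 (length 24).
homopolymer run: longest run = 9, exceeds 4 ✗
length: length 24 ✓
GC content: GC 6/24 = 25.0%, outside 45.5–61.8% ✗

Fails: homopolymer run, GC content.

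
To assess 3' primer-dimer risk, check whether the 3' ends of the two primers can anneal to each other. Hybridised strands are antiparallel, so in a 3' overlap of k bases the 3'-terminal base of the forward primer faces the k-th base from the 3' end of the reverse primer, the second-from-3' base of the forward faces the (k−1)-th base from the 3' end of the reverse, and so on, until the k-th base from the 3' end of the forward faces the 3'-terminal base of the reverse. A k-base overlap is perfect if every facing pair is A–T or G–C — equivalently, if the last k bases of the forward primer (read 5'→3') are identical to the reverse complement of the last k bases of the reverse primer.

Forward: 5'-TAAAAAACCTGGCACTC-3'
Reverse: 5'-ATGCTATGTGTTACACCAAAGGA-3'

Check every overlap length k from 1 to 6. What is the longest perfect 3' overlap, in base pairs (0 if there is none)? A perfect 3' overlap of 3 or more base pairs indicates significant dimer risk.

Longest perfect overlap: 2 complementary base pairs; below the dimer-risk threshold (threshold 3).

Last 6 bases (5'→3') — forward …GCACTC, reverse …AAAGGA.
Reverse complement of the reverse primer's last 6 bases: TCCTTT; its first k bases are the reverse complement of the reverse primer's last k bases, so a perfect k-base overlap needs the forward primer's last k bases to equal them.
Comparing (forward last k vs required): k=1: C vs T ✗; k=2: TC vs TC ✓; k=3: CTC vs TCC ✗; k=4: ACTC vs TCCT ✗; k=5: CACTC vs TCCTT ✗; k=6: GCACTC vs TCCTTT ✗.
Only k = 2 is perfect, so the longest perfect 3' overlap is 2.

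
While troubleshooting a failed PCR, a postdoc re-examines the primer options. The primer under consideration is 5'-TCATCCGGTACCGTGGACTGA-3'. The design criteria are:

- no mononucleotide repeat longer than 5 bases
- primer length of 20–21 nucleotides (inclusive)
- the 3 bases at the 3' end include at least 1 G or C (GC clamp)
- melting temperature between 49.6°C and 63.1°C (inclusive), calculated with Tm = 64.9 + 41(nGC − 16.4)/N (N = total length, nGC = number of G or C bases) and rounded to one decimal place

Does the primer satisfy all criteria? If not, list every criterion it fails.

Base counts: A=4, T=5, G=6, C=6 (length 21).
homopolymer run: longest run = 2 ✓
length: length 21 ✓
GC clamp: 3' end TGA has 1 G/C ✓
Tm: Tm = 64.9 + 41·(12 − 16.4)/21 = 56.3°C ✓

Meets all criteria.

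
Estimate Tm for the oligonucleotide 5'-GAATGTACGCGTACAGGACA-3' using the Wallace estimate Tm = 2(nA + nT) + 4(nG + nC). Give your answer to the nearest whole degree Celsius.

Base counts: A=7, T=3, G=6, C=4 (length 20).
Tm = 2·(7+3) + 4·(6+4) = 2·10 + 4·10 = 20 + 40 = 60°C.

60°C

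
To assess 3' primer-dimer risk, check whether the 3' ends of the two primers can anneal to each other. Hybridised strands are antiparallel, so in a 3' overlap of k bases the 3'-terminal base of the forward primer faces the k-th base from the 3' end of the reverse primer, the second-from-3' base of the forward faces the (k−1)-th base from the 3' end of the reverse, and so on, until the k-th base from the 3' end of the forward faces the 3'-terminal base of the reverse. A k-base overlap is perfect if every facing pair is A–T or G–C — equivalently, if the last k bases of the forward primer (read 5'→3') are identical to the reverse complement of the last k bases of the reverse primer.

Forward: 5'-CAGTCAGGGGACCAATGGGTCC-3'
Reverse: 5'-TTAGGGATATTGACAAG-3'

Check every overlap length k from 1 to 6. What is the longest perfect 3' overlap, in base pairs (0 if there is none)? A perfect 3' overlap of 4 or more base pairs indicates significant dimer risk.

Last 6 bases (5'→3') — forward …GGGTCC, reverse …GACAAG.
Reverse complement of the reverse primer's last 6 bases: CTTGTC; its first k bases are the reverse complement of the reverse primer's last k bases, so a perfect k-base overlap needs the forward primer's last k bases to equal them.
Comparing (forward last k vs required): k=1: C vs C ✓; k=2: CC vs CT ✗; k=3: TCC vs CTT ✗; k=4: GTCC vs CTTG ✗; k=5: GGTCC vs CTTGT ✗; k=6: GGGTCC vs CTTGTC ✗.
Only k = 1 is perfect, so the longest perfect 3' overlap is 1.

Longest perfect overlap: 1 complementary base pair; below the dimer-risk threshold (threshold 4).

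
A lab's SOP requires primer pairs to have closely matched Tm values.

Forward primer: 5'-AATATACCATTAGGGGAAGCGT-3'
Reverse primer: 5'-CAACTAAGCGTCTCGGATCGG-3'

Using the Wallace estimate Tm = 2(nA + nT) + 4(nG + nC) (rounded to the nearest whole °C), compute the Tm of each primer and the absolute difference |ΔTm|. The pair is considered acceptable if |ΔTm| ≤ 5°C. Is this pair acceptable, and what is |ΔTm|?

|ΔTm| = 4°C; the pair is acceptable.

Forward: A=8 T=5 G=6 C=3 → Tm = 2·13 + 4·9 = 62°C.
Reverse: A=5 T=4 G=6 C=6 → Tm = 2·9 + 4·12 = 66°C.
|ΔTm| = |62 − 66| = 4°C, ≤ 5°C.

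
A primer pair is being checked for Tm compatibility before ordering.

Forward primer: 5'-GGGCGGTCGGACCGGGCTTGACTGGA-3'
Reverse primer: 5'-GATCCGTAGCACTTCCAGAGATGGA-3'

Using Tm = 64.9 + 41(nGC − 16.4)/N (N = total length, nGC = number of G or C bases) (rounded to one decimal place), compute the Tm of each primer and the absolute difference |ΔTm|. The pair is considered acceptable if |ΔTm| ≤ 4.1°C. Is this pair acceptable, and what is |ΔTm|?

|ΔTm| = 9.7°C; the pair is not acceptable.

Forward: G+C = 19, N = 26 → Tm = 64.9 + 41·(19 − 16.4)/26 = 69.0°C.
Reverse: G+C = 13, N = 25 → Tm = 64.9 + 41·(13 − 16.4)/25 = 59.3°C.
|ΔTm| = |69.0 − 59.3| = 9.7°C, > 4.1°C.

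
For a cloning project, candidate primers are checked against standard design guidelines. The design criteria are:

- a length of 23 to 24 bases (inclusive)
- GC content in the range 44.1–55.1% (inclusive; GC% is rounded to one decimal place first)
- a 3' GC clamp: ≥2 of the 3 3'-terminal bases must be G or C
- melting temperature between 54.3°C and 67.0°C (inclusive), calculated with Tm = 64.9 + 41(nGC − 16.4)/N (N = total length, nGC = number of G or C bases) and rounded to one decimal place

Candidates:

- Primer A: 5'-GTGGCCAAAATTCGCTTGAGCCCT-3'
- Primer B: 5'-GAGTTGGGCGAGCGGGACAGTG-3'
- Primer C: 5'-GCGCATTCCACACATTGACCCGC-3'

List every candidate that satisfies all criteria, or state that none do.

Primer A (24 nt, A=5 T=6 G=6 C=7): length 24 ✓; GC 13/24 = 54.2% ✓; 3' end CCT has 2 G/C ✓; Tm = 64.9 + 41·(13 − 16.4)/24 = 59.1°C ✓ — passes.
Primer B (22 nt, A=4 T=3 G=12 C=3): length 22, outside 23–24 ✗; GC 15/22 = 68.2%, outside 44.1–55.1% ✗; 3' end GTG has 2 G/C ✓; Tm = 64.9 + 41·(15 − 16.4)/22 = 62.3°C ✓ — fails.
Primer C (23 nt, A=5 T=4 G=4 C=10): length 23 ✓; GC 14/23 = 60.9%, outside 44.1–55.1% ✗; 3' end CGC has 3 G/C ✓; Tm = 64.9 + 41·(14 − 16.4)/23 = 60.6°C ✓ — fails.

Primer A only.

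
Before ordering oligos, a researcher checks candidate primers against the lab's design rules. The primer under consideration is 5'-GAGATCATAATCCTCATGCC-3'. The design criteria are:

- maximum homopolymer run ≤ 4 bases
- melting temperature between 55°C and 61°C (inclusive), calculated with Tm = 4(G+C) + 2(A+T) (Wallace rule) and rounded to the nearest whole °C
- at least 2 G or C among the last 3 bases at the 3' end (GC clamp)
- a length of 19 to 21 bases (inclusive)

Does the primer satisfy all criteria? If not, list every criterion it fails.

Meets all criteria.

Base counts: A=6, T=5, G=3, C=6 (length 20).
homopolymer run: longest run = 2 ✓
Tm: Tm = 2·11 + 4·9 = 58°C ✓
GC clamp: 3' end GCC has 3 G/C ✓
length: length 20 ✓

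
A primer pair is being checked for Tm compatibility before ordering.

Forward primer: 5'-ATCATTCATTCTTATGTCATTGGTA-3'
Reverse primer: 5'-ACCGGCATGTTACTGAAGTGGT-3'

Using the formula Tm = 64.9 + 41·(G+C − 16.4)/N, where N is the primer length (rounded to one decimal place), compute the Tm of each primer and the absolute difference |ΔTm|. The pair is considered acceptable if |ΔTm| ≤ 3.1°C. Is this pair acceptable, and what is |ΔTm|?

|ΔTm| = 5.3°C; the pair is not acceptable.

Forward: G+C = 7, N = 25 → Tm = 64.9 + 41·(7 − 16.4)/25 = 49.5°C.
Reverse: G+C = 11, N = 22 → Tm = 64.9 + 41·(11 − 16.4)/22 = 54.8°C.
|ΔTm| = |49.5 − 54.8| = 5.3°C, > 3.1°C.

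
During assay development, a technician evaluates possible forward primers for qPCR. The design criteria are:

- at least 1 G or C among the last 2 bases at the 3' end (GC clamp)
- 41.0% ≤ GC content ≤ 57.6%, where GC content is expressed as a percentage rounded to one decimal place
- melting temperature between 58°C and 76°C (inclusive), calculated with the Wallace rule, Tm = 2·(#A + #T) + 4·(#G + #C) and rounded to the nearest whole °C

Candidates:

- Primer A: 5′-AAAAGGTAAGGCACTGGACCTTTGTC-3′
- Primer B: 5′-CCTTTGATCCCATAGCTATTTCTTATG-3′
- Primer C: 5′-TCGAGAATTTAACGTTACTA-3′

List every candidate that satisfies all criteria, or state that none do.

Primer A (26 nt, A=8 T=6 G=7 C=5): 3' end TC has 1 G/C ✓; GC 12/26 = 46.2% ✓; Tm = 2·14 + 4·12 = 76°C ✓ — passes.
Primer B (27 nt, A=5 T=12 G=3 C=7): 3' end TG has 1 G/C ✓; GC 10/27 = 37.0%, outside 41.0–57.6% ✗; Tm = 2·17 + 4·10 = 74°C ✓ — fails.
Primer C (20 nt, A=7 T=7 G=3 C=3): 3' end TA has 0 G/C, need ≥1 ✗; GC 6/20 = 30.0%, outside 41.0–57.6% ✗; Tm = 2·14 + 4·6 = 52°C, outside 58–76°C ✗ — fails.

Primer A only.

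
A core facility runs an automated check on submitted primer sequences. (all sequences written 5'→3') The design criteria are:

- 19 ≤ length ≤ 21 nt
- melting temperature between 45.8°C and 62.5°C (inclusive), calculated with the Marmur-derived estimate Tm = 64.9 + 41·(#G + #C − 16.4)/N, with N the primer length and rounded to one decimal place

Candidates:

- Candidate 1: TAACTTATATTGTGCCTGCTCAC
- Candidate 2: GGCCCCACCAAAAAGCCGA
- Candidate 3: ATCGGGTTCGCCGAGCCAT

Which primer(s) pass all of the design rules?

Candidate 2 and Candidate 3.

Candidate 1 (23 nt, A=5 T=9 G=3 C=6): length 23, outside 19–21 ✗; Tm = 64.9 + 41·(9 − 16.4)/23 = 51.7°C ✓ — fails.
Candidate 2 (19 nt, A=7 T=0 G=4 C=8): length 19 ✓; Tm = 64.9 + 41·(12 − 16.4)/19 = 55.4°C ✓ — passes.
Candidate 3 (19 nt, A=3 T=4 G=6 C=6): length 19 ✓; Tm = 64.9 + 41·(12 − 16.4)/19 = 55.4°C ✓ — passes.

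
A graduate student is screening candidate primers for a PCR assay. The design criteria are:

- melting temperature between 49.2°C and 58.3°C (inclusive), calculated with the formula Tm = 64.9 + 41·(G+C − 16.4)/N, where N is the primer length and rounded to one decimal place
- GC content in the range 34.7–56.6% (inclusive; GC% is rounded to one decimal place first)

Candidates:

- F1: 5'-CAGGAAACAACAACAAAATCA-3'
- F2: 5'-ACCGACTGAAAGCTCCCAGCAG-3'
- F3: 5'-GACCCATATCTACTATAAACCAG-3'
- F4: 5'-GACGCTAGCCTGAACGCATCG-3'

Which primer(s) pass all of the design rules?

F3 only.

F1 (21 nt, A=13 T=1 G=2 C=5): Tm = 64.9 + 41·(7 − 16.4)/21 = 46.5°C, outside 49.2–58.3°C ✗; GC 7/21 = 33.3%, outside 34.7–56.6% ✗ — fails.
F2 (22 nt, A=7 T=2 G=5 C=8): Tm = 64.9 + 41·(13 − 16.4)/22 = 58.6°C, outside 49.2–58.3°C ✗; GC 13/22 = 59.1%, outside 34.7–56.6% ✗ — fails.
F3 (23 nt, A=9 T=5 G=2 C=7): Tm = 64.9 + 41·(9 − 16.4)/23 = 51.7°C ✓; GC 9/23 = 39.1% ✓ — passes.
F4 (21 nt, A=5 T=3 G=6 C=7): Tm = 64.9 + 41·(13 − 16.4)/21 = 58.3°C ✓; GC 13/21 = 61.9%, outside 34.7–56.6% ✗ — fails.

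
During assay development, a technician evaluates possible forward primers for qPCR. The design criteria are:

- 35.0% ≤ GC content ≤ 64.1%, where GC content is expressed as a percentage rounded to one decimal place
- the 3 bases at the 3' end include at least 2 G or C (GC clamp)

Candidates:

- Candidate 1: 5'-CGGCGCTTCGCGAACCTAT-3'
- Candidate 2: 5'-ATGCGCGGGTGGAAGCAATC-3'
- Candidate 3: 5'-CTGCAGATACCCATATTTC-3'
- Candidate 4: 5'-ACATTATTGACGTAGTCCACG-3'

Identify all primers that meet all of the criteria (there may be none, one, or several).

Candidate 1 (19 nt, A=3 T=4 G=5 C=7): GC 12/19 = 63.2% ✓; 3' end TAT has 0 G/C, need ≥2 ✗ — fails.
Candidate 2 (20 nt, A=5 T=3 G=8 C=4): GC 12/20 = 60.0% ✓; 3' end ATC has 1 G/C, need ≥2 ✗ — fails.
Candidate 3 (19 nt, A=5 T=6 G=2 C=6): GC 8/19 = 42.1% ✓; 3' end TTC has 1 G/C, need ≥2 ✗ — fails.
Candidate 4 (21 nt, A=6 T=6 G=4 C=5): GC 9/21 = 42.9% ✓; 3' end ACG has 2 G/C ✓ — passes.

Candidate 4 only.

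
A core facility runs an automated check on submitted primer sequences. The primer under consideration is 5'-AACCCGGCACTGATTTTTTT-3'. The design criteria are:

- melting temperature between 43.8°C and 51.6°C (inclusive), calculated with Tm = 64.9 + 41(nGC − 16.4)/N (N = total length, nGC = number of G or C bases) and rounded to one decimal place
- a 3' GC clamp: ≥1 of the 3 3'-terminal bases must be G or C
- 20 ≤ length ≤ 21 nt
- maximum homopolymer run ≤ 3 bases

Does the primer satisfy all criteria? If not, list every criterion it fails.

Base counts: A=4, T=8, G=3, C=5 (length 20).
Tm: Tm = 64.9 + 41·(8 − 16.4)/20 = 47.7°C ✓
GC clamp: 3' end TTT has 0 G/C, need ≥1 ✗
length: length 20 ✓
homopolymer run: longest run = 7, exceeds 3 ✗

Fails: GC clamp, homopolymer run.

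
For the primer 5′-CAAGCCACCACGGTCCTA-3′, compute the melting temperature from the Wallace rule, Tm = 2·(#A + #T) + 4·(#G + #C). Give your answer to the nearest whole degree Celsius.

Base counts: A=5, T=2, G=3, C=8 (length 18).
Tm = 2·(5+2) + 4·(3+8) = 2·7 + 4·11 = 14 + 44 = 58°C.

58°C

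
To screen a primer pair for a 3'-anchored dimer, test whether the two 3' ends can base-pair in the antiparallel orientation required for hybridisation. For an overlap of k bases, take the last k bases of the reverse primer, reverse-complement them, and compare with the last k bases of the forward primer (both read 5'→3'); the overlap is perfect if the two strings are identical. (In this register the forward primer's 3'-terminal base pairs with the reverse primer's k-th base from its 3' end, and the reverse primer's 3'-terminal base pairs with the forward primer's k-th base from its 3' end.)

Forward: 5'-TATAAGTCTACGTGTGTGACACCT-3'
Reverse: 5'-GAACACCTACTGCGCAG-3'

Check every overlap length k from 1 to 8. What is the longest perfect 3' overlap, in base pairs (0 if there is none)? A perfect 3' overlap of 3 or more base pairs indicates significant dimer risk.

Longest perfect overlap: 2 complementary base pairs; below the dimer-risk threshold (threshold 3).

Last 8 bases (5'→3') — forward …TGACACCT, reverse …CTGCGCAG.
Reverse complement of the reverse primer's last 8 bases: CTGCGCAG; its first k bases are the reverse complement of the reverse primer's last k bases, so a perfect k-base overlap needs the forward primer's last k bases to equal them.
Comparing (forward last k vs required): k=1: T vs C ✗; k=2: CT vs CT ✓; k=3: CCT vs CTG ✗; k=4: ACCT vs CTGC ✗; k=5: CACCT vs CTGCG ✗; k=6: ACACCT vs CTGCGC ✗; k=7: GACACCT vs CTGCGCA ✗; k=8: TGACACCT vs CTGCGCAG ✗.
Only k = 2 is perfect, so the longest perfect 3' overlap is 2.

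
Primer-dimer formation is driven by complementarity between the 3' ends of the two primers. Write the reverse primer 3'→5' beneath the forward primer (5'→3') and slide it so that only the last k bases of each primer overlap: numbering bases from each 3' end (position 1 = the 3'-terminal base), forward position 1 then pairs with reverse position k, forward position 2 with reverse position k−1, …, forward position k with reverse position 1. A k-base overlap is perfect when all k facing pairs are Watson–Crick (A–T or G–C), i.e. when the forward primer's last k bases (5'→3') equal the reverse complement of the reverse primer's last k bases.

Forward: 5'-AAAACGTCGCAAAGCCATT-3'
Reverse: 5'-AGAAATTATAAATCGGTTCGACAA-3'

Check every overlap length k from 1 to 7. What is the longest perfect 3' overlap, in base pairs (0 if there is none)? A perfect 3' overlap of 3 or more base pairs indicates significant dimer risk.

Last 7 bases (5'→3') — forward …AGCCATT, reverse …TCGACAA.
Reverse complement of the reverse primer's last 7 bases: TTGTCGA; its first k bases are the reverse complement of the reverse primer's last k bases, so a perfect k-base overlap needs the forward primer's last k bases to equal them.
Comparing (forward last k vs required): k=1: T vs T ✓; k=2: TT vs TT ✓; k=3: ATT vs TTG ✗; k=4: CATT vs TTGT ✗; k=5: CCATT vs TTGTC ✗; k=6: GCCATT vs TTGTCG ✗; k=7: AGCCATT vs TTGTCGA ✗.
Perfect overlaps at k = 1, 2; the largest is 2.

Longest perfect overlap: 2 complementary base pairs; below the dimer-risk threshold (threshold 3).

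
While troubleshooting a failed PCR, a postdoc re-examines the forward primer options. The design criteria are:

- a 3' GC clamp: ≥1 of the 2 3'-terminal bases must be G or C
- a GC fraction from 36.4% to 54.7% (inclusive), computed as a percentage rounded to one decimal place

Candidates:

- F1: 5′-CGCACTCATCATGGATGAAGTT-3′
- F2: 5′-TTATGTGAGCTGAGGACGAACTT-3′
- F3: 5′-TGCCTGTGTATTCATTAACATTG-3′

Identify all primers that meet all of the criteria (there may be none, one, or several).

None of the candidates satisfy all criteria.

F1 (22 nt, A=6 T=6 G=5 C=5): 3' end TT has 0 G/C, need ≥1 ✗; GC 10/22 = 45.5% ✓ — fails.
F2 (23 nt, A=6 T=7 G=7 C=3): 3' end TT has 0 G/C, need ≥1 ✗; GC 10/23 = 43.5% ✓ — fails.
F3 (23 nt, A=5 T=10 G=4 C=4): 3' end TG has 1 G/C ✓; GC 8/23 = 34.8%, outside 36.4–54.7% ✗ — fails.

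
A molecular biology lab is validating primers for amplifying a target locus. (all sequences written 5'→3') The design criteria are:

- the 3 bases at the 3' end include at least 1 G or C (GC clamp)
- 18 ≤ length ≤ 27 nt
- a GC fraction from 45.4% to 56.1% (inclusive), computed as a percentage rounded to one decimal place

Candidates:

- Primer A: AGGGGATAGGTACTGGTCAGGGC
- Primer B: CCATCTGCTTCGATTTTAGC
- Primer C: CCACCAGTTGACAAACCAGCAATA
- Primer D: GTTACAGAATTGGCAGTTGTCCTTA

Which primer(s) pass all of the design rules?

None of the candidates satisfy all criteria.

Primer A (23 nt, A=5 T=4 G=11 C=3): 3' end GGC has 3 G/C ✓; length 23 ✓; GC 14/23 = 60.9%, outside 45.4–56.1% ✗ — fails.
Primer B (20 nt, A=3 T=8 G=3 C=6): 3' end AGC has 2 G/C ✓; length 20 ✓; GC 9/20 = 45.0%, outside 45.4–56.1% ✗ — fails.
Primer C (24 nt, A=10 T=3 G=3 C=8): 3' end ATA has 0 G/C, need ≥1 ✗; length 24 ✓; GC 11/24 = 45.8% ✓ — fails.
Primer D (25 nt, A=6 T=9 G=6 C=4): 3' end TTA has 0 G/C, need ≥1 ✗; length 25 ✓; GC 10/25 = 40.0%, outside 45.4–56.1% ✗ — fails.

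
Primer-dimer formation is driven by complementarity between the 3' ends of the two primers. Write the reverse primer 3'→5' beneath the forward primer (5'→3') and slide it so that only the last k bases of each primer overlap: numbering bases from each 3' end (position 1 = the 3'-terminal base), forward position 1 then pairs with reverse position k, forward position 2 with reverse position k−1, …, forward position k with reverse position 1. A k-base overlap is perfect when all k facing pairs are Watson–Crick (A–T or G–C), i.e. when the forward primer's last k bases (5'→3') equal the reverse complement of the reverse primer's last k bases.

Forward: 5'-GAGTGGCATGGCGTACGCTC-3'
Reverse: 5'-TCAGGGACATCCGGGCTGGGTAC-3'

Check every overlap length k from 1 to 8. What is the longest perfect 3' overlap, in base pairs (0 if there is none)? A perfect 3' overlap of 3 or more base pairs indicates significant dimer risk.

Longest perfect overlap: 0 complementary base pairs; below the dimer-risk threshold (threshold 3).

Last 8 bases (5'→3') — forward …GTACGCTC, reverse …CTGGGTAC.
Reverse complement of the reverse primer's last 8 bases: GTACCCAG; its first k bases are the reverse complement of the reverse primer's last k bases, so a perfect k-base overlap needs the forward primer's last k bases to equal them.
Comparing (forward last k vs required): k=1: C vs G ✗; k=2: TC vs GT ✗; k=3: CTC vs GTA ✗; k=4: GCTC vs GTAC ✗; k=5: CGCTC vs GTACC ✗; k=6: ACGCTC vs GTACCC ✗; k=7: TACGCTC vs GTACCCA ✗; k=8: GTACGCTC vs GTACCCAG ✗.
No overlap length from 1 to 8 is perfect, so the longest perfect 3' overlap is 0.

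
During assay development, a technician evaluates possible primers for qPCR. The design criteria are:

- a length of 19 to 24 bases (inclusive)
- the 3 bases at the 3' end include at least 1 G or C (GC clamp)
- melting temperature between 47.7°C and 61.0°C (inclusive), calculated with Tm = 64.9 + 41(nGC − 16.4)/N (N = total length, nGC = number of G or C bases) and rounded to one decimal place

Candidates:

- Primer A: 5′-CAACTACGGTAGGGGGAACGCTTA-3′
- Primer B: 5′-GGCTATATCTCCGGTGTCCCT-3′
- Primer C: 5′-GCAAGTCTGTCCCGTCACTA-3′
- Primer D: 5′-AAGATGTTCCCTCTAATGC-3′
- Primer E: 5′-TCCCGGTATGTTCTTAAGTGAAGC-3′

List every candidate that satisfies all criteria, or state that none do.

Primer A (24 nt, A=7 T=4 G=8 C=5): length 24 ✓; 3' end TTA has 0 G/C, need ≥1 ✗; Tm = 64.9 + 41·(13 − 16.4)/24 = 59.1°C ✓ — fails.
Primer B (21 nt, A=2 T=7 G=5 C=7): length 21 ✓; 3' end CCT has 2 G/C ✓; Tm = 64.9 + 41·(12 − 16.4)/21 = 56.3°C ✓ — passes.
Primer C (20 nt, A=4 T=5 G=4 C=7): length 20 ✓; 3' end CTA has 1 G/C ✓; Tm = 64.9 + 41·(11 − 16.4)/20 = 53.8°C ✓ — passes.
Primer D (19 nt, A=5 T=6 G=3 C=5): length 19 ✓; 3' end TGC has 2 G/C ✓; Tm = 64.9 + 41·(8 − 16.4)/19 = 46.8°C, outside 47.7–61.0°C ✗ — fails.
Primer E (24 nt, A=5 T=8 G=6 C=5): length 24 ✓; 3' end AGC has 2 G/C ✓; Tm = 64.9 + 41·(11 − 16.4)/24 = 55.7°C ✓ — passes.

Primer B, Primer C and Primer E.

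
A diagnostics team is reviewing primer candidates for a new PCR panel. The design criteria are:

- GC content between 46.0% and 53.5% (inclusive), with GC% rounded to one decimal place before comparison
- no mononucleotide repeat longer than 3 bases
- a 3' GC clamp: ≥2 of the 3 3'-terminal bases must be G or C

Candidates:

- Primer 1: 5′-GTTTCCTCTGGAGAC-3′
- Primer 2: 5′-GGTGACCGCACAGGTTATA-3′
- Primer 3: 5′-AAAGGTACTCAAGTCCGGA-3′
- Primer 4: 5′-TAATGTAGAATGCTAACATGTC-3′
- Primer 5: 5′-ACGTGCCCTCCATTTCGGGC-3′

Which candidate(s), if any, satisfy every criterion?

Primer 1 (15 nt, A=2 T=5 G=4 C=4): GC 8/15 = 53.3% ✓; longest run = 3 ✓; 3' end GAC has 2 G/C ✓ — passes.
Primer 2 (19 nt, A=5 T=4 G=6 C=4): GC 10/19 = 52.6% ✓; longest run = 2 ✓; 3' end ATA has 0 G/C, need ≥2 ✗ — fails.
Primer 3 (19 nt, A=7 T=3 G=5 C=4): GC 9/19 = 47.4% ✓; longest run = 3 ✓; 3' end GGA has 2 G/C ✓ — passes.
Primer 4 (22 nt, A=8 T=7 G=4 C=3): GC 7/22 = 31.8%, outside 46.0–53.5% ✗; longest run = 2 ✓; 3' end GTC has 2 G/C ✓ — fails.
Primer 5 (20 nt, A=2 T=5 G=5 C=8): GC 13/20 = 65.0%, outside 46.0–53.5% ✗; longest run = 3 ✓; 3' end GGC has 3 G/C ✓ — fails.

Primer 1 and Primer 3.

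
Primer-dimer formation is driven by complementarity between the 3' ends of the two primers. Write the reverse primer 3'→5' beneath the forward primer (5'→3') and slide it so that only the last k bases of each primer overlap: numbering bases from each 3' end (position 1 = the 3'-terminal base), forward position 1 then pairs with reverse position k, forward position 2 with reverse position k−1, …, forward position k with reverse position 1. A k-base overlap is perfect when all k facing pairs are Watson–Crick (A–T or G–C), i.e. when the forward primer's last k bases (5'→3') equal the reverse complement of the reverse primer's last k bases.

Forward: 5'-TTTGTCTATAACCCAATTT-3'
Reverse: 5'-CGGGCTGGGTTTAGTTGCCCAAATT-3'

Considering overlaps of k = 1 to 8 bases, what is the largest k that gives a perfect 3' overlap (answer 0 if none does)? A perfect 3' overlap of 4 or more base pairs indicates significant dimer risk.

Longest perfect overlap: 5 complementary base pairs; significant dimer risk (threshold 4).

Last 8 bases (5'→3') — forward …CCCAATTT, reverse …CCCAAATT.
Reverse complement of the reverse primer's last 8 bases: AATTTGGG; its first k bases are the reverse complement of the reverse primer's last k bases, so a perfect k-base overlap needs the forward primer's last k bases to equal them.
Comparing (forward last k vs required): k=1: T vs A ✗; k=2: TT vs AA ✗; k=3: TTT vs AAT ✗; k=4: ATTT vs AATT ✗; k=5: AATTT vs AATTT ✓; k=6: CAATTT vs AATTTG ✗; k=7: CCAATTT vs AATTTGG ✗; k=8: CCCAATTT vs AATTTGGG ✗.
Only k = 5 is perfect, so the longest perfect 3' overlap is 5.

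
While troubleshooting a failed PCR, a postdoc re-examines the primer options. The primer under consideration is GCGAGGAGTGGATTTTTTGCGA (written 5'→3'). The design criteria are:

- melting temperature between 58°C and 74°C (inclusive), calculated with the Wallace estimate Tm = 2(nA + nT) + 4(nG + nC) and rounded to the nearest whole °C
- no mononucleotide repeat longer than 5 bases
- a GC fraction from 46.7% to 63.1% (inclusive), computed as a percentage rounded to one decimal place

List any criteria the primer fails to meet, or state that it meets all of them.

Fails: homopolymer run.

Base counts: A=4, T=7, G=9, C=2 (length 22).
Tm: Tm = 2·11 + 4·11 = 66°C ✓
homopolymer run: longest run = 6, exceeds 5 ✗
GC content: GC 11/22 = 50.0% ✓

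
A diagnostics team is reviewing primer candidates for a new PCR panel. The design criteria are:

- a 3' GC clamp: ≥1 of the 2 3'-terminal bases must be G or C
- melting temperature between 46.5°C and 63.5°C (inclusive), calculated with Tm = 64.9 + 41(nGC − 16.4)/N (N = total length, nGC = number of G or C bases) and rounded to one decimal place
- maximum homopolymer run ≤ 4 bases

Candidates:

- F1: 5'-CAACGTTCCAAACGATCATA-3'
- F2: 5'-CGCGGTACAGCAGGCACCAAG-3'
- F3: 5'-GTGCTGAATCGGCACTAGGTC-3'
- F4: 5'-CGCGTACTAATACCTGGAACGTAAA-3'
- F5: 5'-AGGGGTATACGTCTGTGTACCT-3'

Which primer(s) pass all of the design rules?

F1 (20 nt, A=8 T=4 G=2 C=6): 3' end TA has 0 G/C, need ≥1 ✗; Tm = 64.9 + 41·(8 − 16.4)/20 = 47.7°C ✓; longest run = 3 ✓ — fails.
F2 (21 nt, A=6 T=1 G=7 C=7): 3' end AG has 1 G/C ✓; Tm = 64.9 + 41·(14 − 16.4)/21 = 60.2°C ✓; longest run = 2 ✓ — passes.
F3 (21 nt, A=4 T=5 G=7 C=5): 3' end TC has 1 G/C ✓; Tm = 64.9 + 41·(12 − 16.4)/21 = 56.3°C ✓; longest run = 2 ✓ — passes.
F4 (25 nt, A=9 T=5 G=5 C=6): 3' end AA has 0 G/C, need ≥1 ✗; Tm = 64.9 + 41·(11 − 16.4)/25 = 56.0°C ✓; longest run = 3 ✓ — fails.
F5 (22 nt, A=4 T=7 G=7 C=4): 3' end CT has 1 G/C ✓; Tm = 64.9 + 41·(11 − 16.4)/22 = 54.8°C ✓; longest run = 4 ✓ — passes.

F2, F3 and F5.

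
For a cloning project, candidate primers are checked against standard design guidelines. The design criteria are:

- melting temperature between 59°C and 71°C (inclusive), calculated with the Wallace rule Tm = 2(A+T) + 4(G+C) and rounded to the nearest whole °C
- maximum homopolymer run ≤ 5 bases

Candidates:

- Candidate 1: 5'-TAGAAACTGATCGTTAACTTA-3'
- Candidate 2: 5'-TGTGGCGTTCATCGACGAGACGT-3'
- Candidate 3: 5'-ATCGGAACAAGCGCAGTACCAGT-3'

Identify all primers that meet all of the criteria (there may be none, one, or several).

Candidate 3 only.

Candidate 1 (21 nt, A=8 T=7 G=3 C=3): Tm = 2·15 + 4·6 = 54°C, outside 59–71°C ✗; longest run = 3 ✓ — fails.
Candidate 2 (23 nt, A=4 T=6 G=8 C=5): Tm = 2·10 + 4·13 = 72°C, outside 59–71°C ✗; longest run = 2 ✓ — fails.
Candidate 3 (23 nt, A=8 T=3 G=6 C=6): Tm = 2·11 + 4·12 = 70°C ✓; longest run = 2 ✓ — passes.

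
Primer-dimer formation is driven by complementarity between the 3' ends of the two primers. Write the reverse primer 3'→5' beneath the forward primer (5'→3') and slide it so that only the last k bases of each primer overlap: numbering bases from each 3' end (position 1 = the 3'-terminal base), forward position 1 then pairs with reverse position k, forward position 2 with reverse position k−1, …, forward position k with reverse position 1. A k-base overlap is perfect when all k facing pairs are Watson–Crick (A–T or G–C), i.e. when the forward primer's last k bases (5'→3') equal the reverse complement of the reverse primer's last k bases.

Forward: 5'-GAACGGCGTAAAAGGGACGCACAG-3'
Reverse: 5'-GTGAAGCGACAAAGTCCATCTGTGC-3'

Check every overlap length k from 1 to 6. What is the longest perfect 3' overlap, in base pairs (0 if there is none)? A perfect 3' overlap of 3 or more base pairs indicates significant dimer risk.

Longest perfect overlap: 6 complementary base pairs; significant dimer risk (threshold 3).

Last 6 bases (5'→3') — forward …GCACAG, reverse …CTGTGC.
Reverse complement of the reverse primer's last 6 bases: GCACAG; its first k bases are the reverse complement of the reverse primer's last k bases, so a perfect k-base overlap needs the forward primer's last k bases to equal them.
Comparing (forward last k vs required): k=1: G vs G ✓; k=2: AG vs GC ✗; k=3: CAG vs GCA ✗; k=4: ACAG vs GCAC ✗; k=5: CACAG vs GCACA ✗; k=6: GCACAG vs GCACAG ✓.
Perfect overlaps at k = 1, 6; the largest is 6.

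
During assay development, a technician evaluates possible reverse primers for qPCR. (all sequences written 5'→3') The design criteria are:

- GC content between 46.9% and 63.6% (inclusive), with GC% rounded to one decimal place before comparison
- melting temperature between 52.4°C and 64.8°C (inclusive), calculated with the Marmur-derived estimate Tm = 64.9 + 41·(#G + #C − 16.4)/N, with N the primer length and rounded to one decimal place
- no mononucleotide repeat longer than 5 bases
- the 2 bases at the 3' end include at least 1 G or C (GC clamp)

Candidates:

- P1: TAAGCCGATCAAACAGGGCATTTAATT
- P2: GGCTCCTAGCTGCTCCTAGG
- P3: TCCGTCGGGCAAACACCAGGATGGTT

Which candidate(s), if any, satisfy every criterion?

P1 (27 nt, A=10 T=7 G=5 C=5): GC 10/27 = 37.0%, outside 46.9–63.6% ✗; Tm = 64.9 + 41·(10 − 16.4)/27 = 55.2°C ✓; longest run = 3 ✓; 3' end TT has 0 G/C, need ≥1 ✗ — fails.
P2 (20 nt, A=2 T=5 G=6 C=7): GC 13/20 = 65.0%, outside 46.9–63.6% ✗; Tm = 64.9 + 41·(13 − 16.4)/20 = 57.9°C ✓; longest run = 2 ✓; 3' end GG has 2 G/C ✓ — fails.
P3 (26 nt, A=6 T=5 G=8 C=7): GC 15/26 = 57.7% ✓; Tm = 64.9 + 41·(15 − 16.4)/26 = 62.7°C ✓; longest run = 3 ✓; 3' end TT has 0 G/C, need ≥1 ✗ — fails.

None of the candidates satisfy all criteria.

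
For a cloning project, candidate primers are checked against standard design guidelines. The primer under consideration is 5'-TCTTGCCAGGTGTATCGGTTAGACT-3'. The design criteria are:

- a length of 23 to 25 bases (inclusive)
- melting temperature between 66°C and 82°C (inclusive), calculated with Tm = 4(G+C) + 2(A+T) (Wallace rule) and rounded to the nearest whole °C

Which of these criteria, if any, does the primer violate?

Base counts: A=4, T=9, G=7, C=5 (length 25).
length: length 25 ✓
Tm: Tm = 2·13 + 4·12 = 74°C ✓

Meets all criteria.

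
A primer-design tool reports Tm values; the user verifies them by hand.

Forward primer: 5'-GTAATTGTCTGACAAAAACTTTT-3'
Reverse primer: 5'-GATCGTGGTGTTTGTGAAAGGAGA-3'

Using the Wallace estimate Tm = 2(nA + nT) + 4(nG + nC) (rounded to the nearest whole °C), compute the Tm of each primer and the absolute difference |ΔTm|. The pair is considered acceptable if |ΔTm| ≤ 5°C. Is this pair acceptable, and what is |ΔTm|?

|ΔTm| = 12°C; the pair is not acceptable.

Forward: A=8 T=9 G=3 C=3 → Tm = 2·17 + 4·6 = 58°C.
Reverse: A=6 T=7 G=10 C=1 → Tm = 2·13 + 4·11 = 70°C.
|ΔTm| = |58 − 70| = 12°C, > 5°C.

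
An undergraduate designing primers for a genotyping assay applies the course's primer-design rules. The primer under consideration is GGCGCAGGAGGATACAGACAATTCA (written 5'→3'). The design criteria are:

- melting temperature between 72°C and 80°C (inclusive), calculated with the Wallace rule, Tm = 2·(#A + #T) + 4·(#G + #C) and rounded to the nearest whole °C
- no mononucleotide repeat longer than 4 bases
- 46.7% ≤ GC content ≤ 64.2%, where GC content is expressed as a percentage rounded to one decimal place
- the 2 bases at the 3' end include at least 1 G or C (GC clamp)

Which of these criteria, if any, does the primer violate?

Base counts: A=9, T=3, G=8, C=5 (length 25).
Tm: Tm = 2·12 + 4·13 = 76°C ✓
homopolymer run: longest run = 2 ✓
GC content: GC 13/25 = 52.0% ✓
GC clamp: 3' end CA has 1 G/C ✓

Meets all criteria.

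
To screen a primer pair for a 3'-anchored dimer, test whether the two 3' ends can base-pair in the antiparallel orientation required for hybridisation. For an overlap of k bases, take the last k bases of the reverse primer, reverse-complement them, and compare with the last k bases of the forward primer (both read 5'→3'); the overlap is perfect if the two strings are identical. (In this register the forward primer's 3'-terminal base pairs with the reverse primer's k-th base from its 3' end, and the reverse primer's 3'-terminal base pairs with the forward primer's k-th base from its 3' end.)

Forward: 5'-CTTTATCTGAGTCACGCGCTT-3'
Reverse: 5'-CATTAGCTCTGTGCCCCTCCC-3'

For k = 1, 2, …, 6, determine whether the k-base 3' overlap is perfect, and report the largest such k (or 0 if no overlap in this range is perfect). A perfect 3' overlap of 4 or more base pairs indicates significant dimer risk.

Last 6 bases (5'→3') — forward …GCGCTT, reverse …CCTCCC.
Reverse complement of the reverse primer's last 6 bases: GGGAGG; its first k bases are the reverse complement of the reverse primer's last k bases, so a perfect k-base overlap needs the forward primer's last k bases to equal them.
Comparing (forward last k vs required): k=1: T vs G ✗; k=2: TT vs GG ✗; k=3: CTT vs GGG ✗; k=4: GCTT vs GGGA ✗; k=5: CGCTT vs GGGAG ✗; k=6: GCGCTT vs GGGAGG ✗.
No overlap length from 1 to 6 is perfect, so the longest perfect 3' overlap is 0.

Longest perfect overlap: 0 complementary base pairs; below the dimer-risk threshold (threshold 4).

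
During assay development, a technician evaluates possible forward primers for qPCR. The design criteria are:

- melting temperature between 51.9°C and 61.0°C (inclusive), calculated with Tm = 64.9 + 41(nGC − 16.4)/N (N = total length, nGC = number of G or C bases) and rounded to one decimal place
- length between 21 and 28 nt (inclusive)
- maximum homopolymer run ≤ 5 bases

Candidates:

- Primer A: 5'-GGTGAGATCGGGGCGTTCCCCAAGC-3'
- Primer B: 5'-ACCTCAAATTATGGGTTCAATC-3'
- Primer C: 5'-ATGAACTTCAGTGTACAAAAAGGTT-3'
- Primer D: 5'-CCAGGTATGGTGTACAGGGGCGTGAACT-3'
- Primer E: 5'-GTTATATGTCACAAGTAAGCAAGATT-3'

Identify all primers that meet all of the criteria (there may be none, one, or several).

None of the candidates satisfy all criteria.

Primer A (25 nt, A=4 T=4 G=10 C=7): Tm = 64.9 + 41·(17 − 16.4)/25 = 65.9°C, outside 51.9–61.0°C ✗; length 25 ✓; longest run = 4 ✓ — fails.
Primer B (22 nt, A=7 T=7 G=3 C=5): Tm = 64.9 + 41·(8 − 16.4)/22 = 49.2°C, outside 51.9–61.0°C ✗; length 22 ✓; longest run = 3 ✓ — fails.
Primer C (25 nt, A=10 T=7 G=5 C=3): Tm = 64.9 + 41·(8 − 16.4)/25 = 51.1°C, outside 51.9–61.0°C ✗; length 25 ✓; longest run = 5 ✓ — fails.
Primer D (28 nt, A=6 T=6 G=11 C=5): Tm = 64.9 + 41·(16 − 16.4)/28 = 64.3°C, outside 51.9–61.0°C ✗; length 28 ✓; longest run = 4 ✓ — fails.
Primer E (26 nt, A=10 T=8 G=5 C=3): Tm = 64.9 + 41·(8 − 16.4)/26 = 51.7°C, outside 51.9–61.0°C ✗; length 26 ✓; longest run = 2 ✓ — fails.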